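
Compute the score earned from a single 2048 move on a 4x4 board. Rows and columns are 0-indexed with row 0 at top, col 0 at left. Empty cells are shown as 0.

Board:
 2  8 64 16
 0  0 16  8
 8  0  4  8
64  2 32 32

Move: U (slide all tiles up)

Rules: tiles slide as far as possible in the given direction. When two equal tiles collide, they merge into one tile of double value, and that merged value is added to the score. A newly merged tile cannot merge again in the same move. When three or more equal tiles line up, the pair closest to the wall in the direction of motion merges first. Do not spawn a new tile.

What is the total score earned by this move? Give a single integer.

Slide up:
col 0: [2, 0, 8, 64] -> [2, 8, 64, 0]  score +0 (running 0)
col 1: [8, 0, 0, 2] -> [8, 2, 0, 0]  score +0 (running 0)
col 2: [64, 16, 4, 32] -> [64, 16, 4, 32]  score +0 (running 0)
col 3: [16, 8, 8, 32] -> [16, 16, 32, 0]  score +16 (running 16)
Board after move:
 2  8 64 16
 8  2 16 16
64  0  4 32
 0  0 32  0

Answer: 16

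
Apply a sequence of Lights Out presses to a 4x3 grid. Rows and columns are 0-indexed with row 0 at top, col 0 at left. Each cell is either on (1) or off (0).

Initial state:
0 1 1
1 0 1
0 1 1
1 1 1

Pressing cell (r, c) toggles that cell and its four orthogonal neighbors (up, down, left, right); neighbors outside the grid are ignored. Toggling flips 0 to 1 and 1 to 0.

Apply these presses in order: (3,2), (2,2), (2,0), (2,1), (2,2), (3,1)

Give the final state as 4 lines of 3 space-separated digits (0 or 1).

Answer: 0 1 1
0 1 1
0 0 1
1 0 1

Derivation:
After press 1 at (3,2):
0 1 1
1 0 1
0 1 0
1 0 0

After press 2 at (2,2):
0 1 1
1 0 0
0 0 1
1 0 1

After press 3 at (2,0):
0 1 1
0 0 0
1 1 1
0 0 1

After press 4 at (2,1):
0 1 1
0 1 0
0 0 0
0 1 1

After press 5 at (2,2):
0 1 1
0 1 1
0 1 1
0 1 0

After press 6 at (3,1):
0 1 1
0 1 1
0 0 1
1 0 1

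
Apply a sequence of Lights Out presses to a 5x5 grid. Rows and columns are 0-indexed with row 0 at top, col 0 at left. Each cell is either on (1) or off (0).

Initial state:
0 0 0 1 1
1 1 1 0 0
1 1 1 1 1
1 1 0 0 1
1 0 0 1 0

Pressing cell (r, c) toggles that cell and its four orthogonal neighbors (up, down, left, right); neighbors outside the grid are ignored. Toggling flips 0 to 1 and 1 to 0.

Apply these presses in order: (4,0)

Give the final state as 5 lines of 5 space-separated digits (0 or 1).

Answer: 0 0 0 1 1
1 1 1 0 0
1 1 1 1 1
0 1 0 0 1
0 1 0 1 0

Derivation:
After press 1 at (4,0):
0 0 0 1 1
1 1 1 0 0
1 1 1 1 1
0 1 0 0 1
0 1 0 1 0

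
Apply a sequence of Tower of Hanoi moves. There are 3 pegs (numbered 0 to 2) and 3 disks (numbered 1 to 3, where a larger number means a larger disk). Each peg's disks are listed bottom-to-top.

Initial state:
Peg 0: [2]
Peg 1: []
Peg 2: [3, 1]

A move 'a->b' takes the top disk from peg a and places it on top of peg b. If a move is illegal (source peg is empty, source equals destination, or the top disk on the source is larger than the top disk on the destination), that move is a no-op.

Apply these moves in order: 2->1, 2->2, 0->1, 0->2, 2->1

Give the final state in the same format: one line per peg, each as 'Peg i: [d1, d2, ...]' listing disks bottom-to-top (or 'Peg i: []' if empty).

Answer: Peg 0: []
Peg 1: [1]
Peg 2: [3, 2]

Derivation:
After move 1 (2->1):
Peg 0: [2]
Peg 1: [1]
Peg 2: [3]

After move 2 (2->2):
Peg 0: [2]
Peg 1: [1]
Peg 2: [3]

After move 3 (0->1):
Peg 0: [2]
Peg 1: [1]
Peg 2: [3]

After move 4 (0->2):
Peg 0: []
Peg 1: [1]
Peg 2: [3, 2]

After move 5 (2->1):
Peg 0: []
Peg 1: [1]
Peg 2: [3, 2]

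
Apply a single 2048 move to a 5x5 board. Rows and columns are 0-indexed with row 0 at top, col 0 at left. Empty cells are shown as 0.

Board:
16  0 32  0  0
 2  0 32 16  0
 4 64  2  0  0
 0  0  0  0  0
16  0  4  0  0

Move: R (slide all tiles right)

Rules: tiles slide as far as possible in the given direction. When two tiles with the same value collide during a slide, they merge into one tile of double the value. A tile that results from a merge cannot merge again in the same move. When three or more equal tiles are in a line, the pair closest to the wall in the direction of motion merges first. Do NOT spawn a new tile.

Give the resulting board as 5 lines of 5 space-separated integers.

Answer:  0  0  0 16 32
 0  0  2 32 16
 0  0  4 64  2
 0  0  0  0  0
 0  0  0 16  4

Derivation:
Slide right:
row 0: [16, 0, 32, 0, 0] -> [0, 0, 0, 16, 32]
row 1: [2, 0, 32, 16, 0] -> [0, 0, 2, 32, 16]
row 2: [4, 64, 2, 0, 0] -> [0, 0, 4, 64, 2]
row 3: [0, 0, 0, 0, 0] -> [0, 0, 0, 0, 0]
row 4: [16, 0, 4, 0, 0] -> [0, 0, 0, 16, 4]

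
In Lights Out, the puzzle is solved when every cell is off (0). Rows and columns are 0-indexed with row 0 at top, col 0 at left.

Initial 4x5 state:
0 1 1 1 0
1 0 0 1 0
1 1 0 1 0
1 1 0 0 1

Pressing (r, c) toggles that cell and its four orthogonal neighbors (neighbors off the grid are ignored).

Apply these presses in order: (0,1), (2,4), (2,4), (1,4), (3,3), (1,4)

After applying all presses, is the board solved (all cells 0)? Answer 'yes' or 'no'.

Answer: no

Derivation:
After press 1 at (0,1):
1 0 0 1 0
1 1 0 1 0
1 1 0 1 0
1 1 0 0 1

After press 2 at (2,4):
1 0 0 1 0
1 1 0 1 1
1 1 0 0 1
1 1 0 0 0

After press 3 at (2,4):
1 0 0 1 0
1 1 0 1 0
1 1 0 1 0
1 1 0 0 1

After press 4 at (1,4):
1 0 0 1 1
1 1 0 0 1
1 1 0 1 1
1 1 0 0 1

After press 5 at (3,3):
1 0 0 1 1
1 1 0 0 1
1 1 0 0 1
1 1 1 1 0

After press 6 at (1,4):
1 0 0 1 0
1 1 0 1 0
1 1 0 0 0
1 1 1 1 0

Lights still on: 11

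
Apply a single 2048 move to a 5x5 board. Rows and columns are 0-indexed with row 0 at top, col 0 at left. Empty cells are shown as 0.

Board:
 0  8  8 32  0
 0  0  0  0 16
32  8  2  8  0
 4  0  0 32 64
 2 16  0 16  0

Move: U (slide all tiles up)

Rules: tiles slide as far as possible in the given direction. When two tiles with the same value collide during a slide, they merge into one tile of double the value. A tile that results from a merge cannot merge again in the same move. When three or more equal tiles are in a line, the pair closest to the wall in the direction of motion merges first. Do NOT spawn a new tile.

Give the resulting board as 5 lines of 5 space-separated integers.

Slide up:
col 0: [0, 0, 32, 4, 2] -> [32, 4, 2, 0, 0]
col 1: [8, 0, 8, 0, 16] -> [16, 16, 0, 0, 0]
col 2: [8, 0, 2, 0, 0] -> [8, 2, 0, 0, 0]
col 3: [32, 0, 8, 32, 16] -> [32, 8, 32, 16, 0]
col 4: [0, 16, 0, 64, 0] -> [16, 64, 0, 0, 0]

Answer: 32 16  8 32 16
 4 16  2  8 64
 2  0  0 32  0
 0  0  0 16  0
 0  0  0  0  0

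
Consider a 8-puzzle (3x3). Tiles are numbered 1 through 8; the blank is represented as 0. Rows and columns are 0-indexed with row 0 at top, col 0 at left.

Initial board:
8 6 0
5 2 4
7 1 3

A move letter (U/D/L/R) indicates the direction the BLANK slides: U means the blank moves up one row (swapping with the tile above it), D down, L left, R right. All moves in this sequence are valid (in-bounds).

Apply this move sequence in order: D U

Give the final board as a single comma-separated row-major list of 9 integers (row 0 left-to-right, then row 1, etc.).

After move 1 (D):
8 6 4
5 2 0
7 1 3

After move 2 (U):
8 6 0
5 2 4
7 1 3

Answer: 8, 6, 0, 5, 2, 4, 7, 1, 3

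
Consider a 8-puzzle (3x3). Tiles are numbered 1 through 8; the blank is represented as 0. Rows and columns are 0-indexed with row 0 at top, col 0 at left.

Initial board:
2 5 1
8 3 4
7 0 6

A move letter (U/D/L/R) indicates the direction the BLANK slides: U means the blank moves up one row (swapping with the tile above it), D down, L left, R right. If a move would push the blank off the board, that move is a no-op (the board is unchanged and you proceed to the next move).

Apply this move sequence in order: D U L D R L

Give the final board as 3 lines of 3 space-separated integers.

After move 1 (D):
2 5 1
8 3 4
7 0 6

After move 2 (U):
2 5 1
8 0 4
7 3 6

After move 3 (L):
2 5 1
0 8 4
7 3 6

After move 4 (D):
2 5 1
7 8 4
0 3 6

After move 5 (R):
2 5 1
7 8 4
3 0 6

After move 6 (L):
2 5 1
7 8 4
0 3 6

Answer: 2 5 1
7 8 4
0 3 6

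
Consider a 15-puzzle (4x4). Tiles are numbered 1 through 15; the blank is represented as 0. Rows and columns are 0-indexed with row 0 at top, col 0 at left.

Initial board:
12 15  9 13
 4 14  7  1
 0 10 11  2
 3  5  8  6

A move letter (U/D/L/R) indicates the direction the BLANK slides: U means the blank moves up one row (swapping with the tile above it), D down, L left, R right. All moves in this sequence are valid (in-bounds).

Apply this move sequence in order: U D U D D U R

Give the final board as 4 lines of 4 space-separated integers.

After move 1 (U):
12 15  9 13
 0 14  7  1
 4 10 11  2
 3  5  8  6

After move 2 (D):
12 15  9 13
 4 14  7  1
 0 10 11  2
 3  5  8  6

After move 3 (U):
12 15  9 13
 0 14  7  1
 4 10 11  2
 3  5  8  6

After move 4 (D):
12 15  9 13
 4 14  7  1
 0 10 11  2
 3  5  8  6

After move 5 (D):
12 15  9 13
 4 14  7  1
 3 10 11  2
 0  5  8  6

After move 6 (U):
12 15  9 13
 4 14  7  1
 0 10 11  2
 3  5  8  6

After move 7 (R):
12 15  9 13
 4 14  7  1
10  0 11  2
 3  5  8  6

Answer: 12 15  9 13
 4 14  7  1
10  0 11  2
 3  5  8  6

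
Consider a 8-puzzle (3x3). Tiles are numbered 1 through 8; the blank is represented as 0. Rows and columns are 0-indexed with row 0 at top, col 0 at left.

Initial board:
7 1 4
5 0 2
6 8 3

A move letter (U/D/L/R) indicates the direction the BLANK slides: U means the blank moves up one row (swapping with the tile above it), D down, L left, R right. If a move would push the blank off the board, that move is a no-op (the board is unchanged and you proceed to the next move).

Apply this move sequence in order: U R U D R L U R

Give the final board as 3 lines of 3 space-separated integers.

After move 1 (U):
7 0 4
5 1 2
6 8 3

After move 2 (R):
7 4 0
5 1 2
6 8 3

After move 3 (U):
7 4 0
5 1 2
6 8 3

After move 4 (D):
7 4 2
5 1 0
6 8 3

After move 5 (R):
7 4 2
5 1 0
6 8 3

After move 6 (L):
7 4 2
5 0 1
6 8 3

After move 7 (U):
7 0 2
5 4 1
6 8 3

After move 8 (R):
7 2 0
5 4 1
6 8 3

Answer: 7 2 0
5 4 1
6 8 3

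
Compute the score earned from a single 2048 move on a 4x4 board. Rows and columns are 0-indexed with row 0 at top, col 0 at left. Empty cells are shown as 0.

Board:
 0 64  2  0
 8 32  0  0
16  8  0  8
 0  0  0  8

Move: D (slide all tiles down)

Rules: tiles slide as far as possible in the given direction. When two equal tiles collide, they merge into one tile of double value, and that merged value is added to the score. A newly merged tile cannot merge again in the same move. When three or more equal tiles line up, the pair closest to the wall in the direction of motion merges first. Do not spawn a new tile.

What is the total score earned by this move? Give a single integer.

Answer: 16

Derivation:
Slide down:
col 0: [0, 8, 16, 0] -> [0, 0, 8, 16]  score +0 (running 0)
col 1: [64, 32, 8, 0] -> [0, 64, 32, 8]  score +0 (running 0)
col 2: [2, 0, 0, 0] -> [0, 0, 0, 2]  score +0 (running 0)
col 3: [0, 0, 8, 8] -> [0, 0, 0, 16]  score +16 (running 16)
Board after move:
 0  0  0  0
 0 64  0  0
 8 32  0  0
16  8  2 16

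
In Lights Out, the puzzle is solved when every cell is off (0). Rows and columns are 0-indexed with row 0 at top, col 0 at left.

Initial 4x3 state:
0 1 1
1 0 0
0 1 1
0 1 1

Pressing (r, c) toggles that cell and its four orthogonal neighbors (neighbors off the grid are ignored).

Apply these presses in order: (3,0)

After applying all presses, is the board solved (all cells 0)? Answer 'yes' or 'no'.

After press 1 at (3,0):
0 1 1
1 0 0
1 1 1
1 0 1

Lights still on: 8

Answer: no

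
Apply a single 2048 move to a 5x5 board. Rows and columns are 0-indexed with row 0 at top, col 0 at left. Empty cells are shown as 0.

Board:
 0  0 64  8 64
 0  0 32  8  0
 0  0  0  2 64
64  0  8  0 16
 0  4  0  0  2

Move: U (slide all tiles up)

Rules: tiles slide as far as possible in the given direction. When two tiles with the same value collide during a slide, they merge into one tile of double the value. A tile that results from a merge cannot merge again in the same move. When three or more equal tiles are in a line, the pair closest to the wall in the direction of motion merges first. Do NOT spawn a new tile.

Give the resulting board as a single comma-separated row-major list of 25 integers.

Answer: 64, 4, 64, 16, 128, 0, 0, 32, 2, 16, 0, 0, 8, 0, 2, 0, 0, 0, 0, 0, 0, 0, 0, 0, 0

Derivation:
Slide up:
col 0: [0, 0, 0, 64, 0] -> [64, 0, 0, 0, 0]
col 1: [0, 0, 0, 0, 4] -> [4, 0, 0, 0, 0]
col 2: [64, 32, 0, 8, 0] -> [64, 32, 8, 0, 0]
col 3: [8, 8, 2, 0, 0] -> [16, 2, 0, 0, 0]
col 4: [64, 0, 64, 16, 2] -> [128, 16, 2, 0, 0]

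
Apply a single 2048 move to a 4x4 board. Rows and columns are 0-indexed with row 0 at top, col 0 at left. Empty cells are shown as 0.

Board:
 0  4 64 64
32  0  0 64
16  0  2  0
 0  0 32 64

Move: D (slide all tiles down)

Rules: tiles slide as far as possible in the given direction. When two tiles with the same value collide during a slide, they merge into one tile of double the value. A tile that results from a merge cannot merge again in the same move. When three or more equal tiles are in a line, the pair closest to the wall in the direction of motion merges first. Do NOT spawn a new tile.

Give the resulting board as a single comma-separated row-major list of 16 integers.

Slide down:
col 0: [0, 32, 16, 0] -> [0, 0, 32, 16]
col 1: [4, 0, 0, 0] -> [0, 0, 0, 4]
col 2: [64, 0, 2, 32] -> [0, 64, 2, 32]
col 3: [64, 64, 0, 64] -> [0, 0, 64, 128]

Answer: 0, 0, 0, 0, 0, 0, 64, 0, 32, 0, 2, 64, 16, 4, 32, 128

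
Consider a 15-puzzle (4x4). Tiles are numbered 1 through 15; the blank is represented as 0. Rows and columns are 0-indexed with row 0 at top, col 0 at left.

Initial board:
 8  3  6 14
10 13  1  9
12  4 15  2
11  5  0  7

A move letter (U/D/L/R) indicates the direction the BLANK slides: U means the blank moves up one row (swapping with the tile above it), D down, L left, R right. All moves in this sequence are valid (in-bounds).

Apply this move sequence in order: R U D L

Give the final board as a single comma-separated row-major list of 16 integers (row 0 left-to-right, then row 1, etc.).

Answer: 8, 3, 6, 14, 10, 13, 1, 9, 12, 4, 15, 2, 11, 5, 0, 7

Derivation:
After move 1 (R):
 8  3  6 14
10 13  1  9
12  4 15  2
11  5  7  0

After move 2 (U):
 8  3  6 14
10 13  1  9
12  4 15  0
11  5  7  2

After move 3 (D):
 8  3  6 14
10 13  1  9
12  4 15  2
11  5  7  0

After move 4 (L):
 8  3  6 14
10 13  1  9
12  4 15  2
11  5  0  7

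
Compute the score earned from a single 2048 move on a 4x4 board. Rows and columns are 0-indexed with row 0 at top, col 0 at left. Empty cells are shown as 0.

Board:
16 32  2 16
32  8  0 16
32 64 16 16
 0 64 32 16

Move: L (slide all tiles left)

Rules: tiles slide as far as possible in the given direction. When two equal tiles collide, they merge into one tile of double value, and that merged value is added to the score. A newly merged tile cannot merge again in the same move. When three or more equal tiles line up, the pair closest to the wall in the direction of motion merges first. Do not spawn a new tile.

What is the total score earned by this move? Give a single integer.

Slide left:
row 0: [16, 32, 2, 16] -> [16, 32, 2, 16]  score +0 (running 0)
row 1: [32, 8, 0, 16] -> [32, 8, 16, 0]  score +0 (running 0)
row 2: [32, 64, 16, 16] -> [32, 64, 32, 0]  score +32 (running 32)
row 3: [0, 64, 32, 16] -> [64, 32, 16, 0]  score +0 (running 32)
Board after move:
16 32  2 16
32  8 16  0
32 64 32  0
64 32 16  0

Answer: 32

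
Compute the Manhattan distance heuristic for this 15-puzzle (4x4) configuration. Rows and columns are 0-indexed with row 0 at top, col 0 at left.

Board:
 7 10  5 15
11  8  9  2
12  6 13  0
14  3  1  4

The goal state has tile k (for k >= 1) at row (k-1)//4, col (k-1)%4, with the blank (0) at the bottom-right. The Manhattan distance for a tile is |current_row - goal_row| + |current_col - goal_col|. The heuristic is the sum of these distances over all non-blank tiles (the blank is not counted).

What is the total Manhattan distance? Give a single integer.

Tile 7: at (0,0), goal (1,2), distance |0-1|+|0-2| = 3
Tile 10: at (0,1), goal (2,1), distance |0-2|+|1-1| = 2
Tile 5: at (0,2), goal (1,0), distance |0-1|+|2-0| = 3
Tile 15: at (0,3), goal (3,2), distance |0-3|+|3-2| = 4
Tile 11: at (1,0), goal (2,2), distance |1-2|+|0-2| = 3
Tile 8: at (1,1), goal (1,3), distance |1-1|+|1-3| = 2
Tile 9: at (1,2), goal (2,0), distance |1-2|+|2-0| = 3
Tile 2: at (1,3), goal (0,1), distance |1-0|+|3-1| = 3
Tile 12: at (2,0), goal (2,3), distance |2-2|+|0-3| = 3
Tile 6: at (2,1), goal (1,1), distance |2-1|+|1-1| = 1
Tile 13: at (2,2), goal (3,0), distance |2-3|+|2-0| = 3
Tile 14: at (3,0), goal (3,1), distance |3-3|+|0-1| = 1
Tile 3: at (3,1), goal (0,2), distance |3-0|+|1-2| = 4
Tile 1: at (3,2), goal (0,0), distance |3-0|+|2-0| = 5
Tile 4: at (3,3), goal (0,3), distance |3-0|+|3-3| = 3
Sum: 3 + 2 + 3 + 4 + 3 + 2 + 3 + 3 + 3 + 1 + 3 + 1 + 4 + 5 + 3 = 43

Answer: 43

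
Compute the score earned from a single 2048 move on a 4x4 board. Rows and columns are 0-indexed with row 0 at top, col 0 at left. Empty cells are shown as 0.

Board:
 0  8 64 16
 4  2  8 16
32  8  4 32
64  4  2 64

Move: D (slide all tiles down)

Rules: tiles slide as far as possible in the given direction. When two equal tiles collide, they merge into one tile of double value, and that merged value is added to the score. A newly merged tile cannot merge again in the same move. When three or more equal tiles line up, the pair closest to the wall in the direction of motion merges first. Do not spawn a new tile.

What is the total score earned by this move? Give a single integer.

Slide down:
col 0: [0, 4, 32, 64] -> [0, 4, 32, 64]  score +0 (running 0)
col 1: [8, 2, 8, 4] -> [8, 2, 8, 4]  score +0 (running 0)
col 2: [64, 8, 4, 2] -> [64, 8, 4, 2]  score +0 (running 0)
col 3: [16, 16, 32, 64] -> [0, 32, 32, 64]  score +32 (running 32)
Board after move:
 0  8 64  0
 4  2  8 32
32  8  4 32
64  4  2 64

Answer: 32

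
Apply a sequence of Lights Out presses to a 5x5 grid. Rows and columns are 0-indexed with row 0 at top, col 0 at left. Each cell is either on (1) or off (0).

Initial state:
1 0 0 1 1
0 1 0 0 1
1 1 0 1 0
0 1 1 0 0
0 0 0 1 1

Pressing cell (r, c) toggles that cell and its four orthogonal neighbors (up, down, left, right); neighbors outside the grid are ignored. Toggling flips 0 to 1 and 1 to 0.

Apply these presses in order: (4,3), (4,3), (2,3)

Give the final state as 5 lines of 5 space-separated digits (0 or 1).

After press 1 at (4,3):
1 0 0 1 1
0 1 0 0 1
1 1 0 1 0
0 1 1 1 0
0 0 1 0 0

After press 2 at (4,3):
1 0 0 1 1
0 1 0 0 1
1 1 0 1 0
0 1 1 0 0
0 0 0 1 1

After press 3 at (2,3):
1 0 0 1 1
0 1 0 1 1
1 1 1 0 1
0 1 1 1 0
0 0 0 1 1

Answer: 1 0 0 1 1
0 1 0 1 1
1 1 1 0 1
0 1 1 1 0
0 0 0 1 1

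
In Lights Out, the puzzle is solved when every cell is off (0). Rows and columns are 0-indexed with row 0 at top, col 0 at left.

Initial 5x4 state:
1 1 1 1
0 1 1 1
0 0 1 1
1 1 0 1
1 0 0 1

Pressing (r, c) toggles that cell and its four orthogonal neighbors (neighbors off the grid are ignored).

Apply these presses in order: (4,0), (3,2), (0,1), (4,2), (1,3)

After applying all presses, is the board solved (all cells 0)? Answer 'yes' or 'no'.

Answer: yes

Derivation:
After press 1 at (4,0):
1 1 1 1
0 1 1 1
0 0 1 1
0 1 0 1
0 1 0 1

After press 2 at (3,2):
1 1 1 1
0 1 1 1
0 0 0 1
0 0 1 0
0 1 1 1

After press 3 at (0,1):
0 0 0 1
0 0 1 1
0 0 0 1
0 0 1 0
0 1 1 1

After press 4 at (4,2):
0 0 0 1
0 0 1 1
0 0 0 1
0 0 0 0
0 0 0 0

After press 5 at (1,3):
0 0 0 0
0 0 0 0
0 0 0 0
0 0 0 0
0 0 0 0

Lights still on: 0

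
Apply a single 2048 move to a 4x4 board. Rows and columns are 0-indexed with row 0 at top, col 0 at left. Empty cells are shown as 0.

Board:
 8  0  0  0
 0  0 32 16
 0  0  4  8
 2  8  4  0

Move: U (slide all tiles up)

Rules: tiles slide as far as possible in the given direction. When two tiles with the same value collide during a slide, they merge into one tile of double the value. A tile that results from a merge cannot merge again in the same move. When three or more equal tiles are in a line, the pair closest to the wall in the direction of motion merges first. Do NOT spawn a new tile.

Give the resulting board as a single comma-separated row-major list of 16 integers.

Answer: 8, 8, 32, 16, 2, 0, 8, 8, 0, 0, 0, 0, 0, 0, 0, 0

Derivation:
Slide up:
col 0: [8, 0, 0, 2] -> [8, 2, 0, 0]
col 1: [0, 0, 0, 8] -> [8, 0, 0, 0]
col 2: [0, 32, 4, 4] -> [32, 8, 0, 0]
col 3: [0, 16, 8, 0] -> [16, 8, 0, 0]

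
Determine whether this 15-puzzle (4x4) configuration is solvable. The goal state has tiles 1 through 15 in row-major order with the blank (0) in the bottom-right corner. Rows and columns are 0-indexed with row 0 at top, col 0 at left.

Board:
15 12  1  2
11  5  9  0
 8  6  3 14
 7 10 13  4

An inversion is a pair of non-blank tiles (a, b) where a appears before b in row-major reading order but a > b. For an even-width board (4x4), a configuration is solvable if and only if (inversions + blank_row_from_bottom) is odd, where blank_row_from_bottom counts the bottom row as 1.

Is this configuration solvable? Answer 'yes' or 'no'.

Answer: no

Derivation:
Inversions: 53
Blank is in row 1 (0-indexed from top), which is row 3 counting from the bottom (bottom = 1).
53 + 3 = 56, which is even, so the puzzle is not solvable.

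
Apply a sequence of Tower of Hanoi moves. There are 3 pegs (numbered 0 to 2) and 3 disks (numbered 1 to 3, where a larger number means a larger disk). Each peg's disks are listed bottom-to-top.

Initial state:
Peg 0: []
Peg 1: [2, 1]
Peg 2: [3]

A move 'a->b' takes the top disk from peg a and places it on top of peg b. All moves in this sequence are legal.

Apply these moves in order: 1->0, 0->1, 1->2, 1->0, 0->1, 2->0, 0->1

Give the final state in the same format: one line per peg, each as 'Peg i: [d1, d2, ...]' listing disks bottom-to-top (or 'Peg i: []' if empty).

Answer: Peg 0: []
Peg 1: [2, 1]
Peg 2: [3]

Derivation:
After move 1 (1->0):
Peg 0: [1]
Peg 1: [2]
Peg 2: [3]

After move 2 (0->1):
Peg 0: []
Peg 1: [2, 1]
Peg 2: [3]

After move 3 (1->2):
Peg 0: []
Peg 1: [2]
Peg 2: [3, 1]

After move 4 (1->0):
Peg 0: [2]
Peg 1: []
Peg 2: [3, 1]

After move 5 (0->1):
Peg 0: []
Peg 1: [2]
Peg 2: [3, 1]

After move 6 (2->0):
Peg 0: [1]
Peg 1: [2]
Peg 2: [3]

After move 7 (0->1):
Peg 0: []
Peg 1: [2, 1]
Peg 2: [3]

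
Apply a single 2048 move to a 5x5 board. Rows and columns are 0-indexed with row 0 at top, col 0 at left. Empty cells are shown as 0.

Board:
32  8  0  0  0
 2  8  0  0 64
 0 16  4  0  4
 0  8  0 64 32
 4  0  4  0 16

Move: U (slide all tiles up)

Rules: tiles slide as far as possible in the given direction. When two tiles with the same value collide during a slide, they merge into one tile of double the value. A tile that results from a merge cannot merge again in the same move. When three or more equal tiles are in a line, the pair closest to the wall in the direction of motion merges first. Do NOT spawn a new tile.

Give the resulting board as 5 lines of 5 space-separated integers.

Answer: 32 16  8 64 64
 2 16  0  0  4
 4  8  0  0 32
 0  0  0  0 16
 0  0  0  0  0

Derivation:
Slide up:
col 0: [32, 2, 0, 0, 4] -> [32, 2, 4, 0, 0]
col 1: [8, 8, 16, 8, 0] -> [16, 16, 8, 0, 0]
col 2: [0, 0, 4, 0, 4] -> [8, 0, 0, 0, 0]
col 3: [0, 0, 0, 64, 0] -> [64, 0, 0, 0, 0]
col 4: [0, 64, 4, 32, 16] -> [64, 4, 32, 16, 0]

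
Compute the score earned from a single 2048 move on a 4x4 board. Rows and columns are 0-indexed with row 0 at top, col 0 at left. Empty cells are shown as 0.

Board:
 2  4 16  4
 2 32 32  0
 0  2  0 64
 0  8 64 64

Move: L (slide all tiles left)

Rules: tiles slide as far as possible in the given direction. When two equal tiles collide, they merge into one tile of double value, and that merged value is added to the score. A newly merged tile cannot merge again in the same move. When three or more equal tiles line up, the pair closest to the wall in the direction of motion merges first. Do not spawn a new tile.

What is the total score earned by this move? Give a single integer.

Slide left:
row 0: [2, 4, 16, 4] -> [2, 4, 16, 4]  score +0 (running 0)
row 1: [2, 32, 32, 0] -> [2, 64, 0, 0]  score +64 (running 64)
row 2: [0, 2, 0, 64] -> [2, 64, 0, 0]  score +0 (running 64)
row 3: [0, 8, 64, 64] -> [8, 128, 0, 0]  score +128 (running 192)
Board after move:
  2   4  16   4
  2  64   0   0
  2  64   0   0
  8 128   0   0

Answer: 192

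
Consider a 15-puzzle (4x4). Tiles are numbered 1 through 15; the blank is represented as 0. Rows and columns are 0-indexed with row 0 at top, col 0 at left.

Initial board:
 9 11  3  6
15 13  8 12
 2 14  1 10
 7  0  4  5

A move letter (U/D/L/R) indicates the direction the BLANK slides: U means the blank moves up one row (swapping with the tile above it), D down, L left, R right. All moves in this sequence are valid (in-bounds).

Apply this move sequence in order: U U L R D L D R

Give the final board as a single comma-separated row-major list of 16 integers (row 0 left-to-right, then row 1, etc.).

After move 1 (U):
 9 11  3  6
15 13  8 12
 2  0  1 10
 7 14  4  5

After move 2 (U):
 9 11  3  6
15  0  8 12
 2 13  1 10
 7 14  4  5

After move 3 (L):
 9 11  3  6
 0 15  8 12
 2 13  1 10
 7 14  4  5

After move 4 (R):
 9 11  3  6
15  0  8 12
 2 13  1 10
 7 14  4  5

After move 5 (D):
 9 11  3  6
15 13  8 12
 2  0  1 10
 7 14  4  5

After move 6 (L):
 9 11  3  6
15 13  8 12
 0  2  1 10
 7 14  4  5

After move 7 (D):
 9 11  3  6
15 13  8 12
 7  2  1 10
 0 14  4  5

After move 8 (R):
 9 11  3  6
15 13  8 12
 7  2  1 10
14  0  4  5

Answer: 9, 11, 3, 6, 15, 13, 8, 12, 7, 2, 1, 10, 14, 0, 4, 5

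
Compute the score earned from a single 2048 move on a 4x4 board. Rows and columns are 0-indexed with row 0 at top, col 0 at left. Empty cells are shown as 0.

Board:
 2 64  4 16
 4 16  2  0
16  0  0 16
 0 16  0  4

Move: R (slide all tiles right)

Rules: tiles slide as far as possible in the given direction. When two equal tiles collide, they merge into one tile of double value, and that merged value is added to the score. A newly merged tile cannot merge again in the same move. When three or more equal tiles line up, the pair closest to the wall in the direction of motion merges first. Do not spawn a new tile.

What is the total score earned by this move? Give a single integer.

Slide right:
row 0: [2, 64, 4, 16] -> [2, 64, 4, 16]  score +0 (running 0)
row 1: [4, 16, 2, 0] -> [0, 4, 16, 2]  score +0 (running 0)
row 2: [16, 0, 0, 16] -> [0, 0, 0, 32]  score +32 (running 32)
row 3: [0, 16, 0, 4] -> [0, 0, 16, 4]  score +0 (running 32)
Board after move:
 2 64  4 16
 0  4 16  2
 0  0  0 32
 0  0 16  4

Answer: 32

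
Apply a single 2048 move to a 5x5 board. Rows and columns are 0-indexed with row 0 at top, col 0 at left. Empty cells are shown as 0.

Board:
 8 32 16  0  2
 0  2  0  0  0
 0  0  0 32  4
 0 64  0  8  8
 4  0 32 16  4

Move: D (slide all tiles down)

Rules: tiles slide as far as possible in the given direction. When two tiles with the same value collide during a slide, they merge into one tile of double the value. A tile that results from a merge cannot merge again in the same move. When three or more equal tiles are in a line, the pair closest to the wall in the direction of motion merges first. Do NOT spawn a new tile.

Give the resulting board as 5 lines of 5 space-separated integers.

Answer:  0  0  0  0  0
 0  0  0  0  2
 0 32  0 32  4
 8  2 16  8  8
 4 64 32 16  4

Derivation:
Slide down:
col 0: [8, 0, 0, 0, 4] -> [0, 0, 0, 8, 4]
col 1: [32, 2, 0, 64, 0] -> [0, 0, 32, 2, 64]
col 2: [16, 0, 0, 0, 32] -> [0, 0, 0, 16, 32]
col 3: [0, 0, 32, 8, 16] -> [0, 0, 32, 8, 16]
col 4: [2, 0, 4, 8, 4] -> [0, 2, 4, 8, 4]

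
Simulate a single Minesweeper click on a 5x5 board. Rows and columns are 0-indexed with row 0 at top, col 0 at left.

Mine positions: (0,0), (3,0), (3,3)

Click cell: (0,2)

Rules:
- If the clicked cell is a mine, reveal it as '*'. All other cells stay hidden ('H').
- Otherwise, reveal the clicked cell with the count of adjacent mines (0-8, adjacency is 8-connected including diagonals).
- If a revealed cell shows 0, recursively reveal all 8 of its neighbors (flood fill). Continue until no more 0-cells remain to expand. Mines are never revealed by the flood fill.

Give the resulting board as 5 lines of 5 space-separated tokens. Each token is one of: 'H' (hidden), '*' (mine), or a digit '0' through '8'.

H 1 0 0 0
H 1 0 0 0
H 1 1 1 1
H H H H H
H H H H H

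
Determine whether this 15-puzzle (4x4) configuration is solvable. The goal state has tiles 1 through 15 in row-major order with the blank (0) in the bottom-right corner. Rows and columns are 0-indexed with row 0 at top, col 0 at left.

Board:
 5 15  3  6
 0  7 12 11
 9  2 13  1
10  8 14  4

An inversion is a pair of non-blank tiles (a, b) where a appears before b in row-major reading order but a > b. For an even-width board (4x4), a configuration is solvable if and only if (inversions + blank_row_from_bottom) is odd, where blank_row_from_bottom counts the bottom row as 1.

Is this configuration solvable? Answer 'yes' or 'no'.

Inversions: 51
Blank is in row 1 (0-indexed from top), which is row 3 counting from the bottom (bottom = 1).
51 + 3 = 54, which is even, so the puzzle is not solvable.

Answer: no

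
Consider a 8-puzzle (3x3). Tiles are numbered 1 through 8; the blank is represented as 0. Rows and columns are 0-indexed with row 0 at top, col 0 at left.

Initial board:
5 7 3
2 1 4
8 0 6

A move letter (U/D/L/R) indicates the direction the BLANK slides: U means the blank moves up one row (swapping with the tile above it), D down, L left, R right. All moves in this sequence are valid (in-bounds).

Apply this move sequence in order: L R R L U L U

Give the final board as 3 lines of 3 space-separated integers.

Answer: 0 7 3
5 2 4
8 1 6

Derivation:
After move 1 (L):
5 7 3
2 1 4
0 8 6

After move 2 (R):
5 7 3
2 1 4
8 0 6

After move 3 (R):
5 7 3
2 1 4
8 6 0

After move 4 (L):
5 7 3
2 1 4
8 0 6

After move 5 (U):
5 7 3
2 0 4
8 1 6

After move 6 (L):
5 7 3
0 2 4
8 1 6

After move 7 (U):
0 7 3
5 2 4
8 1 6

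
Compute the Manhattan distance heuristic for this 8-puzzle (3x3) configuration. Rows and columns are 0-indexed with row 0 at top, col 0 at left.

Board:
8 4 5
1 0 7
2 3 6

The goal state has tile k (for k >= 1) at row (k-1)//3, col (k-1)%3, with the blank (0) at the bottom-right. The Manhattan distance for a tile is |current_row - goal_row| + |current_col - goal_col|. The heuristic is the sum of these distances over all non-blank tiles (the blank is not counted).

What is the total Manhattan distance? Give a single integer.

Answer: 18

Derivation:
Tile 8: (0,0)->(2,1) = 3
Tile 4: (0,1)->(1,0) = 2
Tile 5: (0,2)->(1,1) = 2
Tile 1: (1,0)->(0,0) = 1
Tile 7: (1,2)->(2,0) = 3
Tile 2: (2,0)->(0,1) = 3
Tile 3: (2,1)->(0,2) = 3
Tile 6: (2,2)->(1,2) = 1
Sum: 3 + 2 + 2 + 1 + 3 + 3 + 3 + 1 = 18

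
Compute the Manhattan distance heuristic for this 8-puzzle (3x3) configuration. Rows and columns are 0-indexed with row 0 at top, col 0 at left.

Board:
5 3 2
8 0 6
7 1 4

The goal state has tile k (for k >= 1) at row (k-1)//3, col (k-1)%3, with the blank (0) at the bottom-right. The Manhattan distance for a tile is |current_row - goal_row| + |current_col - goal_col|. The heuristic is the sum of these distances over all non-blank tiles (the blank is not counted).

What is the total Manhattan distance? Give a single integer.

Answer: 12

Derivation:
Tile 5: (0,0)->(1,1) = 2
Tile 3: (0,1)->(0,2) = 1
Tile 2: (0,2)->(0,1) = 1
Tile 8: (1,0)->(2,1) = 2
Tile 6: (1,2)->(1,2) = 0
Tile 7: (2,0)->(2,0) = 0
Tile 1: (2,1)->(0,0) = 3
Tile 4: (2,2)->(1,0) = 3
Sum: 2 + 1 + 1 + 2 + 0 + 0 + 3 + 3 = 12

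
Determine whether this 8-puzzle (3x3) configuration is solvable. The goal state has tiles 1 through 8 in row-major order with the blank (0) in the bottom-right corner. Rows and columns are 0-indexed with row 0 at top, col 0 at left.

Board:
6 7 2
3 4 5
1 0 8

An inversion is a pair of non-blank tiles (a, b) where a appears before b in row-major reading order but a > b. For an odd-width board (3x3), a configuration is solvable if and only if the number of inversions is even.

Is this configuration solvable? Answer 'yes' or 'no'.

Answer: yes

Derivation:
Inversions (pairs i<j in row-major order where tile[i] > tile[j] > 0): 14
14 is even, so the puzzle is solvable.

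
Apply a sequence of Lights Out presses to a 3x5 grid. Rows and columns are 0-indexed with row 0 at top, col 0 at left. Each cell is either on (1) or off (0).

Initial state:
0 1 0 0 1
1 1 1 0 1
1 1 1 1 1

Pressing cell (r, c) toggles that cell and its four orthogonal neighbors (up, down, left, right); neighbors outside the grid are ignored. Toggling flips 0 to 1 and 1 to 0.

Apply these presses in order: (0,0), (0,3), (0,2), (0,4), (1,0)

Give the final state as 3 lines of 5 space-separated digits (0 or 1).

After press 1 at (0,0):
1 0 0 0 1
0 1 1 0 1
1 1 1 1 1

After press 2 at (0,3):
1 0 1 1 0
0 1 1 1 1
1 1 1 1 1

After press 3 at (0,2):
1 1 0 0 0
0 1 0 1 1
1 1 1 1 1

After press 4 at (0,4):
1 1 0 1 1
0 1 0 1 0
1 1 1 1 1

After press 5 at (1,0):
0 1 0 1 1
1 0 0 1 0
0 1 1 1 1

Answer: 0 1 0 1 1
1 0 0 1 0
0 1 1 1 1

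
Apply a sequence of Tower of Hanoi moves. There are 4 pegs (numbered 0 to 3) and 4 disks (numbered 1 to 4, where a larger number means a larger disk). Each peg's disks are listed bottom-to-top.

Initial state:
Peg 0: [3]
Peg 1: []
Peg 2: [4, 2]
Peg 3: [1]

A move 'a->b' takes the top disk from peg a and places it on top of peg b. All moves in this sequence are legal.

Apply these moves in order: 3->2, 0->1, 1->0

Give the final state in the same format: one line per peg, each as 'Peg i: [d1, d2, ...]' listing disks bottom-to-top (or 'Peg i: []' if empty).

After move 1 (3->2):
Peg 0: [3]
Peg 1: []
Peg 2: [4, 2, 1]
Peg 3: []

After move 2 (0->1):
Peg 0: []
Peg 1: [3]
Peg 2: [4, 2, 1]
Peg 3: []

After move 3 (1->0):
Peg 0: [3]
Peg 1: []
Peg 2: [4, 2, 1]
Peg 3: []

Answer: Peg 0: [3]
Peg 1: []
Peg 2: [4, 2, 1]
Peg 3: []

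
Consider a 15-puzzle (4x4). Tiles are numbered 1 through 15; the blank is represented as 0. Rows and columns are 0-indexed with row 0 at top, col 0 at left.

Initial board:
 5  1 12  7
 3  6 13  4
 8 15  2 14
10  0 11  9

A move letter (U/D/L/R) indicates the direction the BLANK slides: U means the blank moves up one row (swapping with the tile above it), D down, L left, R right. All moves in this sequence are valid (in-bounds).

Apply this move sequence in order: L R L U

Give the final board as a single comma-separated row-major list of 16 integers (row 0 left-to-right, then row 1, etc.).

Answer: 5, 1, 12, 7, 3, 6, 13, 4, 0, 15, 2, 14, 8, 10, 11, 9

Derivation:
After move 1 (L):
 5  1 12  7
 3  6 13  4
 8 15  2 14
 0 10 11  9

After move 2 (R):
 5  1 12  7
 3  6 13  4
 8 15  2 14
10  0 11  9

After move 3 (L):
 5  1 12  7
 3  6 13  4
 8 15  2 14
 0 10 11  9

After move 4 (U):
 5  1 12  7
 3  6 13  4
 0 15  2 14
 8 10 11  9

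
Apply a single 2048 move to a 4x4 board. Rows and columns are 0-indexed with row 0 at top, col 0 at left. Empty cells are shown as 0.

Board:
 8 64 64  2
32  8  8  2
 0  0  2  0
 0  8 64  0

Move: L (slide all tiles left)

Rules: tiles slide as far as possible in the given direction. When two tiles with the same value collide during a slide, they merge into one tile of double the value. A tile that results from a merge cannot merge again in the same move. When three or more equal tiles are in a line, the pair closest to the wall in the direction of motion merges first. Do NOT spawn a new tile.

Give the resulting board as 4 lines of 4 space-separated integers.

Slide left:
row 0: [8, 64, 64, 2] -> [8, 128, 2, 0]
row 1: [32, 8, 8, 2] -> [32, 16, 2, 0]
row 2: [0, 0, 2, 0] -> [2, 0, 0, 0]
row 3: [0, 8, 64, 0] -> [8, 64, 0, 0]

Answer:   8 128   2   0
 32  16   2   0
  2   0   0   0
  8  64   0   0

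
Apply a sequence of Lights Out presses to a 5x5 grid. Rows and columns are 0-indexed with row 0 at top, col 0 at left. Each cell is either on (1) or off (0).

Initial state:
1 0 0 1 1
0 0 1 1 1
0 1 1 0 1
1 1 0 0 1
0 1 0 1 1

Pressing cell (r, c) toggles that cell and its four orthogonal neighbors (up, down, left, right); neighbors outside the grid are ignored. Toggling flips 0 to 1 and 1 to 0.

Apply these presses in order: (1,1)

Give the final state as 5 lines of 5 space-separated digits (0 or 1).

After press 1 at (1,1):
1 1 0 1 1
1 1 0 1 1
0 0 1 0 1
1 1 0 0 1
0 1 0 1 1

Answer: 1 1 0 1 1
1 1 0 1 1
0 0 1 0 1
1 1 0 0 1
0 1 0 1 1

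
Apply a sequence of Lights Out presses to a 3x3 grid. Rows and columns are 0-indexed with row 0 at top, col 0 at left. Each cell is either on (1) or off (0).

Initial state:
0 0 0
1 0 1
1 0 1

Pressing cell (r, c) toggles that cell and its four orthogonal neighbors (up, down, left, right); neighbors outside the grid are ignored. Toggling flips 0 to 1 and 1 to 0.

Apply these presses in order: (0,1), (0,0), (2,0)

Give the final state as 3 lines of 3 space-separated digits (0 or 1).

After press 1 at (0,1):
1 1 1
1 1 1
1 0 1

After press 2 at (0,0):
0 0 1
0 1 1
1 0 1

After press 3 at (2,0):
0 0 1
1 1 1
0 1 1

Answer: 0 0 1
1 1 1
0 1 1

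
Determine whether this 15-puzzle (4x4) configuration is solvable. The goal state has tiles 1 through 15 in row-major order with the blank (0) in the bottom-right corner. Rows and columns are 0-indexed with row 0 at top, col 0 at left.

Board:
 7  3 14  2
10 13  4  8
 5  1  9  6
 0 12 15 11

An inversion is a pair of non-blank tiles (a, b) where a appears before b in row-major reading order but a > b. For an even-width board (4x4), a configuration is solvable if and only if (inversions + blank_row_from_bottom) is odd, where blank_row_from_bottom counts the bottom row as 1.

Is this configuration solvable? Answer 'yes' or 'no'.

Inversions: 42
Blank is in row 3 (0-indexed from top), which is row 1 counting from the bottom (bottom = 1).
42 + 1 = 43, which is odd, so the puzzle is solvable.

Answer: yes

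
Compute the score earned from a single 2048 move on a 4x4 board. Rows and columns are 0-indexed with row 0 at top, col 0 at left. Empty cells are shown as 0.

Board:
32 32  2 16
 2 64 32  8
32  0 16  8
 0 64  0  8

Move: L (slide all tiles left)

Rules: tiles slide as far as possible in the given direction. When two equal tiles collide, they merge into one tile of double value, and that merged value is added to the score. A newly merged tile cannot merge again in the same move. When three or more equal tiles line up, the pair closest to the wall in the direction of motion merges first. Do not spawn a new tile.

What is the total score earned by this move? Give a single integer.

Slide left:
row 0: [32, 32, 2, 16] -> [64, 2, 16, 0]  score +64 (running 64)
row 1: [2, 64, 32, 8] -> [2, 64, 32, 8]  score +0 (running 64)
row 2: [32, 0, 16, 8] -> [32, 16, 8, 0]  score +0 (running 64)
row 3: [0, 64, 0, 8] -> [64, 8, 0, 0]  score +0 (running 64)
Board after move:
64  2 16  0
 2 64 32  8
32 16  8  0
64  8  0  0

Answer: 64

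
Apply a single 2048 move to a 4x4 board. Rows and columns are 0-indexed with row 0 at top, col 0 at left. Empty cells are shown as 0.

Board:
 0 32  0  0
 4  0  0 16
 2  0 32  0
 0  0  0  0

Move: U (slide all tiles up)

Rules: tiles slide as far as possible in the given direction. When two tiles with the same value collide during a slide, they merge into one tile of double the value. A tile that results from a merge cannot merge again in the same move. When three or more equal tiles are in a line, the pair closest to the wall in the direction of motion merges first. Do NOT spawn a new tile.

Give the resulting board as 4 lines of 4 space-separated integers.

Answer:  4 32 32 16
 2  0  0  0
 0  0  0  0
 0  0  0  0

Derivation:
Slide up:
col 0: [0, 4, 2, 0] -> [4, 2, 0, 0]
col 1: [32, 0, 0, 0] -> [32, 0, 0, 0]
col 2: [0, 0, 32, 0] -> [32, 0, 0, 0]
col 3: [0, 16, 0, 0] -> [16, 0, 0, 0]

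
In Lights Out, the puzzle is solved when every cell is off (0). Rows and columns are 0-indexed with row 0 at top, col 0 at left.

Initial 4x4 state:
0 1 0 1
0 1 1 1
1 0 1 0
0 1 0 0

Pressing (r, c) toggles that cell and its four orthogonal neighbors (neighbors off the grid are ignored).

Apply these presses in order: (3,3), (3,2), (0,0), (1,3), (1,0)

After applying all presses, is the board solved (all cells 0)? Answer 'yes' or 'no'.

After press 1 at (3,3):
0 1 0 1
0 1 1 1
1 0 1 1
0 1 1 1

After press 2 at (3,2):
0 1 0 1
0 1 1 1
1 0 0 1
0 0 0 0

After press 3 at (0,0):
1 0 0 1
1 1 1 1
1 0 0 1
0 0 0 0

After press 4 at (1,3):
1 0 0 0
1 1 0 0
1 0 0 0
0 0 0 0

After press 5 at (1,0):
0 0 0 0
0 0 0 0
0 0 0 0
0 0 0 0

Lights still on: 0

Answer: yes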